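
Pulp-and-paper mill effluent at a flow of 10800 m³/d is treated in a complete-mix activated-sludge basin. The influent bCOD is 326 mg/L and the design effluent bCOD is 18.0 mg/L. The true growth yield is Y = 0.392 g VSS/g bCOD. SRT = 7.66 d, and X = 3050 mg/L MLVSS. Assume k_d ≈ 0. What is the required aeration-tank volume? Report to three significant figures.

With k_d = 0 the design equation reduces to V = Y Q (S₀−S) θ_c / X = 0.392 × 10800 × (326 − 18.0) × 7.66 / 3050 = 3275 m³.

V ≈ 3270 m³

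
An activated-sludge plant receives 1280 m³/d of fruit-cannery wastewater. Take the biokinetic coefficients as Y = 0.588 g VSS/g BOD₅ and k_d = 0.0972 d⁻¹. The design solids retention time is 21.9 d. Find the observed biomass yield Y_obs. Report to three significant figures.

The observed yield is Y_obs = Y/(1 + k_d·θ_c) = 0.588 / (1 + 0.0972 × 21.9) = 0.588 / 3.129 = 0.1879 g VSS per g BOD₅ removed.

Y_obs ≈ 0.188 g VSS/g BOD₅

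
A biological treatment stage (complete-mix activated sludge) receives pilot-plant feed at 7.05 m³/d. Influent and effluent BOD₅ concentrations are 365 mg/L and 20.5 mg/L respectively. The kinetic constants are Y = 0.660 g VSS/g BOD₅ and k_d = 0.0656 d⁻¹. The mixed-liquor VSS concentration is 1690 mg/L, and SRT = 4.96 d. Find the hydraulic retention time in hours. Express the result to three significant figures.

Steady-state biomass mass balance: V·X·(1 + k_d·θ_c) = Y·Q·(S₀ − S)·θ_c, so V = 0.660 × 7.05 × (365 − 20.5) × 4.96 / [1690 × (1 + 0.0656 × 4.96)] = 7.95×10^3 / 2240 = 3.550 m³.
Hydraulic retention time τ = V/Q = 3.550 / 7.05 = 0.5035 d = 12.08 h.

τ ≈ 12.1 h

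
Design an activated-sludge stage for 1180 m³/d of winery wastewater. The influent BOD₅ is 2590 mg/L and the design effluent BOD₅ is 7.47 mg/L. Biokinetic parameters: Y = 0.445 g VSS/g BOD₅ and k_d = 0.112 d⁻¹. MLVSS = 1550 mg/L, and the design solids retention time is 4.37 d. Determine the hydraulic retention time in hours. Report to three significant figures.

τ ≈ 52.2 h

Steady-state biomass mass balance: V·X·(1 + k_d·θ_c) = Y·Q·(S₀ − S)·θ_c, so V = 0.445 × 1180 × (2590 − 7.47) × 4.37 / [1550 × (1 + 0.112 × 4.37)] = 5.93×10^6 / 2309 = 2567 m³.
Hydraulic retention time τ = V/Q = 2567 / 1180 = 2.175 d = 52.21 h.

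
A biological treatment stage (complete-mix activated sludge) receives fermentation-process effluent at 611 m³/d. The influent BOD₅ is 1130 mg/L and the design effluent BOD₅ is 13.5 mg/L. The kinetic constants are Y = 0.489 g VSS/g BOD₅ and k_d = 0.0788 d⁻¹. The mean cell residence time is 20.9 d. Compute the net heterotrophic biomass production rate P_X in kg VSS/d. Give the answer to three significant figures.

P_X ≈ 126 kg VSS/d

Observed yield with endogenous decay: Y_obs = Y / (1 + k_d·θ_c) = 0.489 / (1 + 0.0788 × 20.9) = 0.489 / 2.647 = 0.1847 g VSS/g BOD₅.
Mass of BOD₅ removed per day: Q(S₀ − S) = 611 × 1116 g/m³ = 682.2 kg/d.
Biomass produced: P_X = Y_obs·Q·ΔS = 0.1847 × 682.2 ≈ 126.0 kg VSS/d.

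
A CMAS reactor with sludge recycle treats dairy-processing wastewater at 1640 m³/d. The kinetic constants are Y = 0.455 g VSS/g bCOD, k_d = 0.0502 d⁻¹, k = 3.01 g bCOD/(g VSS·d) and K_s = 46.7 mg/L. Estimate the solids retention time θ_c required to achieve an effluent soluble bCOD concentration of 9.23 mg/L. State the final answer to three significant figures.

Specific growth rate at S = 9.23 mg/L: μ = YkS/(K_s+S) = 0.455·3.01·9.23/(46.7+9.23) = 0.2260 d⁻¹.
θ_c = 1/(μ − k_d) = 1/(0.2260 − 0.0502) = 1/0.1758 = 5.688 d.

θ_c ≈ 5.69 d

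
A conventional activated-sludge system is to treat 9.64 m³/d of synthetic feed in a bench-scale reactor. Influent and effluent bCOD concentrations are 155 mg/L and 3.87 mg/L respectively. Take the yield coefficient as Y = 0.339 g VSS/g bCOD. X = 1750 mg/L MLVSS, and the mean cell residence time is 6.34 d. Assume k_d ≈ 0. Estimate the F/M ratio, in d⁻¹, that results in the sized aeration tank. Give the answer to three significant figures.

F/M ≈ 0.477 d⁻¹

V·X = Y·Q·ΔS·θ_c gives V = 0.339 × 9.64 × (155 − 3.87) × 6.34 / 1750 = 1.789 m³.
F/M = Q·S₀ / (V·X) = 9.64 × 155 / (1.789 × 1750) = 0.4772 g bCOD·(g VSS·d)⁻¹.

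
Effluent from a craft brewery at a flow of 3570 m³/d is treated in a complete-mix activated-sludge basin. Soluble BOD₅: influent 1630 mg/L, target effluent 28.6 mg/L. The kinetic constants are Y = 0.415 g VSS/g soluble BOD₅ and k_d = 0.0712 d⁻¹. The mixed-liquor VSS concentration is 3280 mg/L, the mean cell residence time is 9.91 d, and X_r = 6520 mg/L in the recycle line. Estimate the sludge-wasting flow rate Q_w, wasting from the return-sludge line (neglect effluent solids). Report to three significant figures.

Q_w ≈ 213 m³/d

Steady-state biomass mass balance: V·X·(1 + k_d·θ_c) = Y·Q·(S₀ − S)·θ_c, so V = 0.415 × 3570 × (1630 − 28.6) × 9.91 / [3280 × (1 + 0.0712 × 9.91)] = 2.35×10^7 / 5594 = 4203 m³.
Wasting from the return line (neglecting effluent solids): Q_w = V·X / (θ_c·X_r) = 4203 × 3280 / (9.91 × 6520) = 213.4 m³/d.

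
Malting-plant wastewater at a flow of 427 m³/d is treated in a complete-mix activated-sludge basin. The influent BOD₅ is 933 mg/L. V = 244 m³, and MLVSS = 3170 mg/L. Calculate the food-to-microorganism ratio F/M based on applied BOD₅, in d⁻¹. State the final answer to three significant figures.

F/M ≈ 0.515 d⁻¹

F/M = Q·S₀ / (V·X) = 427 × 933 / (244.0 × 3170) = 0.5151 g BOD₅·(g VSS·d)⁻¹.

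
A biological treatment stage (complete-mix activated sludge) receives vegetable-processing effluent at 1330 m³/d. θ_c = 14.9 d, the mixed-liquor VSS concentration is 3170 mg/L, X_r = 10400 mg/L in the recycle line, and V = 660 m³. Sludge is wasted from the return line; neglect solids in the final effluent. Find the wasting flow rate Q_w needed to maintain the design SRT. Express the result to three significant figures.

Q_w = (V·X)/(θ_c X_r) = 660.0 × 3170 / (14.9 × 10400) = 13.50 m³/d.

Q_w ≈ 13.5 m³/d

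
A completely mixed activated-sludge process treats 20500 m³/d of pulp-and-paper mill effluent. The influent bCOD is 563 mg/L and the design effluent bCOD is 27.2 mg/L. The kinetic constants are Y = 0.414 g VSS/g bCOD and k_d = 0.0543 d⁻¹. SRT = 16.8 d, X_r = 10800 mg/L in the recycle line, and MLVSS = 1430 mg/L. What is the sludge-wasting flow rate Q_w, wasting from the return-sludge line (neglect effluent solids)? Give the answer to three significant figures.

Steady-state biomass mass balance: V·X·(1 + k_d·θ_c) = Y·Q·(S₀ − S)·θ_c, so V = 0.414 × 20500 × (563 − 27.2) × 16.8 / [1430 × (1 + 0.0543 × 16.8)] = 7.64×10^7 / 2735 = 27938 m³.
Q_w = (V·X)/(θ_c X_r) = 27938 × 1430 / (16.8 × 10800) = 220.2 m³/d.

Q_w ≈ 220 m³/d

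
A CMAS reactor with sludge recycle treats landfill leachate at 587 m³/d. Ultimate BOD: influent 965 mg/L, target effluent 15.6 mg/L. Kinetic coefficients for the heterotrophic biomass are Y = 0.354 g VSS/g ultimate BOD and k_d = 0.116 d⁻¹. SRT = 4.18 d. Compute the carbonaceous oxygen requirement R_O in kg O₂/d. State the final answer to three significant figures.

R_O ≈ 369 kg O₂/d

The observed yield is Y_obs = Y/(1 + k_d·θ_c) = 0.354 / (1 + 0.116 × 4.18) = 0.354 / 1.485 = 0.2384 g VSS per g ultimate BOD removed.
Q·(S₀ − S) = 587 × (965 − 15.6) × 10⁻³ = 557.3 kg/d removed.
P_X = Y_obs·Q·(S₀ − S) = 0.2384 × 557.3 = 132.9 kg VSS/d.
R_O = Q·ΔS − 1.42 P_X = 557.3 − 188.7 = 368.6 kg O₂/d.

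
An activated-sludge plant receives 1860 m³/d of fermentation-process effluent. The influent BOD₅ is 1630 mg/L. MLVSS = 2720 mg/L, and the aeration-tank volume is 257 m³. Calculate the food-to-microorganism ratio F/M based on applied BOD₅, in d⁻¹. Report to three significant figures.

Food-to-microorganism ratio F/M = Q S₀ / (V X) = 1860 × 1630 / (257.0 × 2720) = 4.337 d⁻¹.

F/M ≈ 4.34 d⁻¹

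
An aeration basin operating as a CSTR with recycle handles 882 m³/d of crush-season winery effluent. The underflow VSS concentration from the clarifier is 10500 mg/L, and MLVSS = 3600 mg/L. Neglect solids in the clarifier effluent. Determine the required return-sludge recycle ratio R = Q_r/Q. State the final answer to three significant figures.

Solids balance on the clarifier gives (1+R)X = R·X_r, so R = X/(X_r − X) = 3600 / (10500 − 3600) = 0.5217.

R ≈ 0.522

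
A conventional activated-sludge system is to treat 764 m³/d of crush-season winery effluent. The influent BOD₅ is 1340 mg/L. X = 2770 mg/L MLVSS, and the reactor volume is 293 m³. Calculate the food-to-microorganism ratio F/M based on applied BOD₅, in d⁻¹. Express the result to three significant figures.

Food-to-microorganism ratio F/M = Q S₀ / (V X) = 764 × 1340 / (293.0 × 2770) = 1.261 d⁻¹.

F/M ≈ 1.26 d⁻¹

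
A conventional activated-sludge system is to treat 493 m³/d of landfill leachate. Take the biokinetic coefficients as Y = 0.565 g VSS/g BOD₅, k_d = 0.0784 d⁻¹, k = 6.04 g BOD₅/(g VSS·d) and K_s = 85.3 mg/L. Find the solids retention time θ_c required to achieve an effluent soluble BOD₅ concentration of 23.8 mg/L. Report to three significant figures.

At the target effluent, Y k S/(K_s+S) = 0.565×6.04×23.8/109.1 = 0.7445 d⁻¹.
1/θ_c = 0.7445 − 0.0784 = 0.6661 d⁻¹, so θ_c = 1.501 d.

θ_c ≈ 1.50 d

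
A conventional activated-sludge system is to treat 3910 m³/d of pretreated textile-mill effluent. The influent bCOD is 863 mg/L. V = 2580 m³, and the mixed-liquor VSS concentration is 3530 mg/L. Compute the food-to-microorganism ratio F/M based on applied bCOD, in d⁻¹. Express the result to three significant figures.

Food-to-microorganism ratio F/M = Q S₀ / (V X) = 3910 × 863 / (2580 × 3530) = 0.3705 d⁻¹.

F/M ≈ 0.371 d⁻¹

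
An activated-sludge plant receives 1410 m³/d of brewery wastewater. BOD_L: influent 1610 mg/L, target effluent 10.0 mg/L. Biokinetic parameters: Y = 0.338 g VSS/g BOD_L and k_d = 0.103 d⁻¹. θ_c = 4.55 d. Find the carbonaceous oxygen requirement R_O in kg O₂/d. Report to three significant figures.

R_O ≈ 1520 kg O₂/d

Observed yield with endogenous decay: Y_obs = Y / (1 + k_d·θ_c) = 0.338 / (1 + 0.103 × 4.55) = 0.338 / 1.469 = 0.2301 g VSS/g BOD_L.
Mass of BOD_L removed per day: Q(S₀ − S) = 1410 × 1600 g/m³ = 2256 kg/d.
Biomass synthesised: P_X = Y_obs × 2256 = 519.2 kg VSS/d.
Carbonaceous O₂ demand = substrate oxidised − cell-mass equivalent = 2256 − 1.42 × 519.2 = 1519 kg O₂/d.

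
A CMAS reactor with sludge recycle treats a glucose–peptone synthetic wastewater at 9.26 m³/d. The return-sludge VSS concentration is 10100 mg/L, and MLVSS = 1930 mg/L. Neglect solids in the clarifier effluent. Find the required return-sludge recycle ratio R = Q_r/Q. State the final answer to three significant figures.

Solids balance on the clarifier gives (1+R)X = R·X_r, so R = X/(X_r − X) = 1930 / (10100 − 1930) = 0.2362.

R ≈ 0.236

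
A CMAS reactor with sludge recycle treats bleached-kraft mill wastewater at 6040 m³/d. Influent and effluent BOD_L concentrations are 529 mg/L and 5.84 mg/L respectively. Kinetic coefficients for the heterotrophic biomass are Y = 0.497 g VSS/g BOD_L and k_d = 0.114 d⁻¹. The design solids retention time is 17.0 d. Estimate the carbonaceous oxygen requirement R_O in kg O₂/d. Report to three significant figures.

The observed yield is Y_obs = Y/(1 + k_d·θ_c) = 0.497 / (1 + 0.114 × 17.0) = 0.497 / 2.938 = 0.1692 g VSS per g BOD_L removed.
Substrate removed = Q·(S₀ − S) = 6040 m³/d × (529 − 5.84) g/m³ = 3.16×10^6 g/d = 3160 kg/d.
Biomass synthesised: P_X = Y_obs × 3160 = 534.5 kg VSS/d.
Carbonaceous O₂ demand = substrate oxidised − cell-mass equivalent = 3160 − 1.42 × 534.5 = 2401 kg O₂/d.

R_O ≈ 2400 kg O₂/d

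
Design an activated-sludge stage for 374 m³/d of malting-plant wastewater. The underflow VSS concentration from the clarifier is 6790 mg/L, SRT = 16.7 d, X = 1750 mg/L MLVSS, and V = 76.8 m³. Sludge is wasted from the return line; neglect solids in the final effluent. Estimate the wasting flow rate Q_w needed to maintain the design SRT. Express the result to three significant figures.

Wasting from the return line (neglecting effluent solids): Q_w = V·X / (θ_c·X_r) = 76.80 × 1750 / (16.7 × 6790) = 1.185 m³/d.

Q_w ≈ 1.19 m³/d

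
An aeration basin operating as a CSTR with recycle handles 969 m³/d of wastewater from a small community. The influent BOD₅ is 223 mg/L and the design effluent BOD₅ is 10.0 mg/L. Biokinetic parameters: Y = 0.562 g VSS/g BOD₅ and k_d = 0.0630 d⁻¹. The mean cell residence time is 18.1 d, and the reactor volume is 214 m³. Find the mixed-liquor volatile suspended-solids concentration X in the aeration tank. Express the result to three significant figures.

X ≈ 4580 mg/L

X = Y·Q·ΔS·θ_c / [V·(1 + k_d θ_c)] = 0.562 × 969 × (223 − 10.0) × 18.1 / [214 × (1 + 0.0630 × 18.1)] = 4584 mg/L.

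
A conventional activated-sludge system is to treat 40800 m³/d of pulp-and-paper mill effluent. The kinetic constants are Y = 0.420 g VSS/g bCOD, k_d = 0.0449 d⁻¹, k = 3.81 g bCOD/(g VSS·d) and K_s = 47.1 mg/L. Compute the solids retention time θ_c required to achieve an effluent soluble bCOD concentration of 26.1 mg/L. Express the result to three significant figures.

θ_c ≈ 1.90 d

Specific growth rate at S = 26.1 mg/L: μ = YkS/(K_s+S) = 0.420·3.81·26.1/(47.1+26.1) = 0.5706 d⁻¹.
1/θ_c = 0.5706 − 0.0449 = 0.5257 d⁻¹, so θ_c = 1.902 d.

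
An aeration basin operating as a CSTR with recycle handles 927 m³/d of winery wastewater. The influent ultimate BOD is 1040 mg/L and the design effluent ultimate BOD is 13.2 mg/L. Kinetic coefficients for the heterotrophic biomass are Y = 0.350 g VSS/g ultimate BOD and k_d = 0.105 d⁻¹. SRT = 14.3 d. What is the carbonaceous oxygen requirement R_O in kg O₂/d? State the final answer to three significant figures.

Correct the yield for decay: Y_obs = Y/(1 + k_d θ_c) = 0.350 / (1 + 0.105 × 14.3) = 0.350 / 2.502 = 0.1399.
Substrate removed = Q·(S₀ − S) = 927 m³/d × (1040 − 13.2) g/m³ = 9.52×10^5 g/d = 951.8 kg/d.
P_X = Y_obs·Q·(S₀ − S) = 0.1399 × 951.8 = 133.2 kg VSS/d.
Carbonaceous O₂ demand = substrate oxidised − cell-mass equivalent = 951.8 − 1.42 × 133.2 = 762.7 kg O₂/d.

R_O ≈ 763 kg O₂/d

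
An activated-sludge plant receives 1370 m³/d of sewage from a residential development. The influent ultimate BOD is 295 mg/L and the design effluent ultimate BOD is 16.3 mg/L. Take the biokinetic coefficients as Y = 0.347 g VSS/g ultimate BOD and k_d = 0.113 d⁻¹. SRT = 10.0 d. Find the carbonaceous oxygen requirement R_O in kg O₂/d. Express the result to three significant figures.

Correct the yield for decay: Y_obs = Y/(1 + k_d θ_c) = 0.347 / (1 + 0.113 × 10.0) = 0.347 / 2.130 = 0.1629.
Q·(S₀ − S) = 1370 × (295 − 16.3) × 10⁻³ = 381.8 kg/d removed.
Net sludge production P_X = 0.1629 × 381.8 = 62.20 kg VSS/d.
R_O = Q·(S₀ − S) − 1.42·P_X = 381.8 − 1.42 × 62.20 = 293.5 kg O₂/d.

R_O ≈ 293 kg O₂/d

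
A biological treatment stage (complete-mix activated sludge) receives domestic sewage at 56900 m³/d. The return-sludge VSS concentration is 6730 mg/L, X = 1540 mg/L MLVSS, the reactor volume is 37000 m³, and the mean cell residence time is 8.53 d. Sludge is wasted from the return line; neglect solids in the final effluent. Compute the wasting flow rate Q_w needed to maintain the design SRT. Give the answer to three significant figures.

Q_w = (V·X)/(θ_c X_r) = 37000 × 1540 / (8.53 × 6730) = 992.6 m³/d.

Q_w ≈ 993 m³/d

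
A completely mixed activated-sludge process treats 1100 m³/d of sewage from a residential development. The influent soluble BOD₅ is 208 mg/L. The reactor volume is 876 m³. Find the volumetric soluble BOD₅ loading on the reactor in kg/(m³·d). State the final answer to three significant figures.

Volumetric loading L_v = Q·S₀ / V = 1100 × 208 g/m³ / 876.0 m³ = 261.2 g/(m³·d) = 0.2612 kg soluble BOD₅/(m³·d).

L_v ≈ 0.261 kg soluble BOD₅/(m³·d)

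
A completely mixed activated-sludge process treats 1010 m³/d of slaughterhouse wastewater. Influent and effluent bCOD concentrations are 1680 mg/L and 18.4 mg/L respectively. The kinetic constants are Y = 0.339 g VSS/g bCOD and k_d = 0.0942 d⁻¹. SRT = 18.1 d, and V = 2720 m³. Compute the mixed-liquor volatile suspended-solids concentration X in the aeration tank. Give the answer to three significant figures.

From V·X·(1 + k_d·θ_c) = Y·Q·(S₀ − S)·θ_c: X = 0.339 × 1010 × (1680 − 18.4) × 18.1 / [2720 × (1 + 0.0942 × 18.1)] = 1400 mg/L.

X ≈ 1400 mg/L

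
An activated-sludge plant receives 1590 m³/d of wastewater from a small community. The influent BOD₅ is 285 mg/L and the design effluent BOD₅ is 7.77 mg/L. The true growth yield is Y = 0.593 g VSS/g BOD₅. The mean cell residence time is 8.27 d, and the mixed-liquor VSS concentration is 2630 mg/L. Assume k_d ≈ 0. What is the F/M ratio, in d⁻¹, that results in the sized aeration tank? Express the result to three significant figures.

V·X = Y·Q·ΔS·θ_c gives V = 0.593 × 1590 × (285 − 7.77) × 8.27 / 2630 = 821.9 m³.
F/M = Q·S₀ / (V·X) = 1590 × 285 / (821.9 × 2630) = 0.2096 g BOD₅·(g VSS·d)⁻¹.

F/M ≈ 0.210 d⁻¹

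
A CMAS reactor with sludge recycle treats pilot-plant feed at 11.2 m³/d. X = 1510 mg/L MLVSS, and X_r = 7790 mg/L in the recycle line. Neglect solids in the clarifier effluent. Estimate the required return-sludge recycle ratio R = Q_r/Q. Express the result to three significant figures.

R ≈ 0.240

Solids balance on the clarifier gives (1+R)X = R·X_r, so R = X/(X_r − X) = 1510 / (7790 − 1510) = 0.2404.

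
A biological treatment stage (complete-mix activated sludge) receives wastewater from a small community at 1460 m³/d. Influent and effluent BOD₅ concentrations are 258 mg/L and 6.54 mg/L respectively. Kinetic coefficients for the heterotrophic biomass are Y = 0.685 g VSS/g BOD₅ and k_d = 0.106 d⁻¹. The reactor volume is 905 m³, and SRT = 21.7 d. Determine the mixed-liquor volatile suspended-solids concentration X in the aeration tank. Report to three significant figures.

From V·X·(1 + k_d·θ_c) = Y·Q·(S₀ − S)·θ_c: X = 0.685 × 1460 × (258 − 6.54) × 21.7 / [905 × (1 + 0.106 × 21.7)] = 1827 mg/L.

X ≈ 1830 mg/L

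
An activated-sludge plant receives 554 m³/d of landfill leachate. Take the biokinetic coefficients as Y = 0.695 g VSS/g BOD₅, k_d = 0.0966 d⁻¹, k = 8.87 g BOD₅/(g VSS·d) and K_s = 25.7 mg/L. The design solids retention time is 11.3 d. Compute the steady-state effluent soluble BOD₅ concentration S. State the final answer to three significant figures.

Effluent substrate depends only on kinetics and SRT: S = K_s(1 + k_d θ_c) / [θ_c(Yk − k_d) − 1] = 25.7 × (1 + 0.0966 × 11.3) / [11.3 × (0.695 × 8.87 − 0.0966) − 1] = 53.75 / 67.57 = 0.7955 mg/L.

S ≈ 0.796 mg/L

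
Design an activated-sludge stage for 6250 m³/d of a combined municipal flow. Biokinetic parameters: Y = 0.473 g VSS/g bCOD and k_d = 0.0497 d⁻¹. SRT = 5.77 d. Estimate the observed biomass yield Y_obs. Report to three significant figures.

Y_obs ≈ 0.368 g VSS/g bCOD

Observed yield with endogenous decay: Y_obs = Y / (1 + k_d·θ_c) = 0.473 / (1 + 0.0497 × 5.77) = 0.473 / 1.287 = 0.3676 g VSS/g bCOD.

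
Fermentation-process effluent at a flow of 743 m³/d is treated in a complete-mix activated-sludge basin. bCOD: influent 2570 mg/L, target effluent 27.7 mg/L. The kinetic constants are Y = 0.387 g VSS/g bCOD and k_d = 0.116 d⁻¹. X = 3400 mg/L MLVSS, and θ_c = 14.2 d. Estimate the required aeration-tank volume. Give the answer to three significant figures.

Rearranging the biomass balance for a CMAS with decay, V = Y·Q·ΔS·θ_c / [X·(1+k_d θ_c)] = 0.387 × 743 × (2570 − 27.7) × 14.2 / [3400 × (1 + 0.116 × 14.2)] = 1.04×10^7 / 9000 = 1153 m³.

V ≈ 1150 m³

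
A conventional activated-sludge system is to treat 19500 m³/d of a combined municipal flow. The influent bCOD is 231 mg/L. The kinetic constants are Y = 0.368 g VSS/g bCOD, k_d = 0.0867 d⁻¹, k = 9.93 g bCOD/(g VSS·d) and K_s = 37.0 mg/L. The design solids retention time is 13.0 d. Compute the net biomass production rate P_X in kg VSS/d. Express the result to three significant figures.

For a completely mixed reactor with recycle the Lawrence–McCarty relation gives S = K_s·(1 + k_d·θ_c) / [θ_c·(Y·k − k_d) − 1] = 37.0 × (1 + 0.0867 × 13.0) / [13.0 × (0.368 × 9.93 − 0.0867) − 1] = 78.70 / 45.38 = 1.734 mg/L.
Correct the yield for decay: Y_obs = Y/(1 + k_d θ_c) = 0.368 / (1 + 0.0867 × 13.0) = 0.368 / 2.127 = 0.1730.
ΔS = 231 − 1.73 = 229.3 mg/L, so the substrate removal rate is 19500 × 229.3/1000 = 4471 kg bCOD/d.
P_X = Y_obs · Q(S₀ − S) = 0.1730 × 4471 = 773.5 kg VSS/d.

P_X ≈ 773 kg VSS/d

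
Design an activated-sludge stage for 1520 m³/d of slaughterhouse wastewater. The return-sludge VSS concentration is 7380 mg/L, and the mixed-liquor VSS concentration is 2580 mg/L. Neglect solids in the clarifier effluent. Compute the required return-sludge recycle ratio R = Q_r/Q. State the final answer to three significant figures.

Mass balance around the secondary clarifier (neglecting effluent solids): R = X / (X_r − X) = 2580 / (7380 − 2580) = 0.5375.

R ≈ 0.537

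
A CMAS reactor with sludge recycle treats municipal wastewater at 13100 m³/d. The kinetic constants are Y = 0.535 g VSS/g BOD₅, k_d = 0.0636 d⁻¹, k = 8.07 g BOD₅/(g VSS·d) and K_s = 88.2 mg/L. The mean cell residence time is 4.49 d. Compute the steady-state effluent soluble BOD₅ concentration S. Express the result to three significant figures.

S ≈ 6.26 mg/L

From the Monod/SRT balance for a CMAS, S = K_s·(1+k_d θ_c)/[θ_c·(Y k − k_d) − 1] = 88.2 × (1 + 0.0636 × 4.49) / [4.49 × (0.535 × 8.07 − 0.0636) − 1] = 113.4 / 18.10 = 6.265 mg/L.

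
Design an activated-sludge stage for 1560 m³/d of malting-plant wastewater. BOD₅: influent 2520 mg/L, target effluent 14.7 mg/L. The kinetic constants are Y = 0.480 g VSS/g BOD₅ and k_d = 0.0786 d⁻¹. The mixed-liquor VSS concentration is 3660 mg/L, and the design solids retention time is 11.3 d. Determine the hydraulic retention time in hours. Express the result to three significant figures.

τ ≈ 47.2 h

From the SRT design equation V = Y Q (S₀−S) θ_c / [X (1 + k_d θ_c)] = 0.480 × 1560 × (2520 − 14.7) × 11.3 / [3660 × (1 + 0.0786 × 11.3)] = 2.12×10^7 / 6911 = 3067 m³.
τ = V/Q = 3067/1560 = 1.966 d, or 47.19 h.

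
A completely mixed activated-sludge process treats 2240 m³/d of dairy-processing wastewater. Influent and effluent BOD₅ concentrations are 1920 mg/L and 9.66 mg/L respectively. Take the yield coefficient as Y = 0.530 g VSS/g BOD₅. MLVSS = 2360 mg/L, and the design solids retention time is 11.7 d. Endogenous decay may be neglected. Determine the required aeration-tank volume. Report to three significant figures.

V ≈ 11200 m³

With k_d = 0 the design equation reduces to V = Y Q (S₀−S) θ_c / X = 0.530 × 2240 × (1920 − 9.66) × 11.7 / 2360 = 11244 m³.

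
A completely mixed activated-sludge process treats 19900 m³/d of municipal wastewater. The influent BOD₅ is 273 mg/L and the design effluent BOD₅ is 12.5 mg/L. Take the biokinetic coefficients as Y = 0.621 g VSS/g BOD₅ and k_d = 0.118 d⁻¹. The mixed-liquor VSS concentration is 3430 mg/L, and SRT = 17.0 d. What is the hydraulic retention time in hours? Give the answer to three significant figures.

τ ≈ 6.40 h

Steady-state biomass mass balance: V·X·(1 + k_d·θ_c) = Y·Q·(S₀ − S)·θ_c, so V = 0.621 × 19900 × (273 − 12.5) × 17.0 / [3430 × (1 + 0.118 × 17.0)] = 5.47×10^7 / 10311 = 5308 m³.
HRT = V/Q = 5308 m³ / 19900 m³·d⁻¹ = 0.2667 d × 24 = 6.401 h.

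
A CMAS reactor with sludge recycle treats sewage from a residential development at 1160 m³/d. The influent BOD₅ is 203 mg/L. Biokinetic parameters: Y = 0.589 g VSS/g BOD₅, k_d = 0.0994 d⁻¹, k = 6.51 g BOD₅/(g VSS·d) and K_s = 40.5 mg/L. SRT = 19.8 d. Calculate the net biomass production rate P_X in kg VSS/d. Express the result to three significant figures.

P_X ≈ 46.3 kg VSS/d

For a completely mixed reactor with recycle the Lawrence–McCarty relation gives S = K_s·(1 + k_d·θ_c) / [θ_c·(Y·k − k_d) − 1] = 40.5 × (1 + 0.0994 × 19.8) / [19.8 × (0.589 × 6.51 − 0.0994) − 1] = 120.2 / 72.95 = 1.648 mg/L.
Correct the yield for decay: Y_obs = Y/(1 + k_d θ_c) = 0.589 / (1 + 0.0994 × 19.8) = 0.589 / 2.968 = 0.1984.
Substrate removed = Q·(S₀ − S) = 1160 m³/d × (203 − 1.65) g/m³ = 2.34×10^5 g/d = 233.6 kg/d.
Net biomass production P_X = Y_obs × Q·(S₀ − S) = 0.1984 × 233.6 = 46.35 kg VSS/d.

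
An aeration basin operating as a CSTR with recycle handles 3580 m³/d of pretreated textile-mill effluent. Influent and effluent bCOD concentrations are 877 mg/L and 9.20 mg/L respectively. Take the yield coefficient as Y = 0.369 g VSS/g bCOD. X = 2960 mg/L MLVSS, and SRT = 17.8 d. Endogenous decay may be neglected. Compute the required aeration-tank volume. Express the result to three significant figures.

V ≈ 6890 m³

V·X = Y·Q·ΔS·θ_c gives V = 0.369 × 3580 × (877 − 9.20) × 17.8 / 2960 = 6894 m³.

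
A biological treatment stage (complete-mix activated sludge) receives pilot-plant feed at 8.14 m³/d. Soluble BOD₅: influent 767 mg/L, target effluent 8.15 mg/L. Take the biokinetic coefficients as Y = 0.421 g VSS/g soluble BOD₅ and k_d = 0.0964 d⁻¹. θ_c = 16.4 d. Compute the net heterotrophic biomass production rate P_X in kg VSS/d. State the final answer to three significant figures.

P_X ≈ 1.01 kg VSS/d

Observed yield with endogenous decay: Y_obs = Y / (1 + k_d·θ_c) = 0.421 / (1 + 0.0964 × 16.4) = 0.421 / 2.581 = 0.1631 g VSS/g soluble BOD₅.
Substrate removed = Q·(S₀ − S) = 8.14 m³/d × (767 − 8.15) g/m³ = 6.18×10^3 g/d = 6.177 kg/d.
Biomass produced: P_X = Y_obs·Q·ΔS = 0.1631 × 6.177 ≈ 1.008 kg VSS/d.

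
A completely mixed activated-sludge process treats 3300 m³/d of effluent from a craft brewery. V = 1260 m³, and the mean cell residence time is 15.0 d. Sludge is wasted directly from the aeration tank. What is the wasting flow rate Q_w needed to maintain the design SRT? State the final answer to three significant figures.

Q_w ≈ 84.0 m³/d

Wasting from the aeration tank: Q_w = V / θ_c = 1260 / 15.0 = 84.00 m³/d.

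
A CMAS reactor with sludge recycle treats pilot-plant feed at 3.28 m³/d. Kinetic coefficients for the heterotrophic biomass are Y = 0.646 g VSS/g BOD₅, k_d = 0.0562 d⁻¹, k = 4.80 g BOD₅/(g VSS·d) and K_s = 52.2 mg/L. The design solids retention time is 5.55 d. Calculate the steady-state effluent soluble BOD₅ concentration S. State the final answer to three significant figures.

For a completely mixed reactor with recycle the Lawrence–McCarty relation gives S = K_s·(1 + k_d·θ_c) / [θ_c·(Y·k − k_d) − 1] = 52.2 × (1 + 0.0562 × 5.55) / [5.55 × (0.646 × 4.80 − 0.0562) − 1] = 68.48 / 15.90 = 4.308 mg/L.

S ≈ 4.31 mg/L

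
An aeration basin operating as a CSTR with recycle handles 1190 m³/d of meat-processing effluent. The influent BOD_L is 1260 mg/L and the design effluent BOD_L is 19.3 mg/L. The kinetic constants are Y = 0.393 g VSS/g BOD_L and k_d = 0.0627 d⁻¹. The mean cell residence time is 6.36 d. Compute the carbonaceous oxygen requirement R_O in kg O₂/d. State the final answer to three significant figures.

Observed yield with endogenous decay: Y_obs = Y / (1 + k_d·θ_c) = 0.393 / (1 + 0.0627 × 6.36) = 0.393 / 1.399 = 0.2810 g VSS/g BOD_L.
ΔS = 1260 − 19.3 = 1241 mg/L, so the substrate removal rate is 1190 × 1241/1000 = 1476 kg BOD_L/d.
Net sludge production P_X = 0.2810 × 1476 = 414.8 kg VSS/d.
R_O = Q·ΔS − 1.42 P_X = 1476 − 589.0 = 887.4 kg O₂/d.

R_O ≈ 887 kg O₂/d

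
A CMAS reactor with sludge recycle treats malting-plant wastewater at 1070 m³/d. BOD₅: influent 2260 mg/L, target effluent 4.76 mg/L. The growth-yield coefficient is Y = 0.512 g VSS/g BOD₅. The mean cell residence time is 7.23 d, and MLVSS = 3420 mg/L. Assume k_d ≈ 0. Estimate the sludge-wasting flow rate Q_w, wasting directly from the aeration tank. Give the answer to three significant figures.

Q_w ≈ 361 m³/d

With k_d = 0 the design equation reduces to V = Y Q (S₀−S) θ_c / X = 0.512 × 1070 × (2260 − 4.76) × 7.23 / 3420 = 2612 m³.
Wasting from the aeration tank: Q_w = V / θ_c = 2612 / 7.23 = 361.3 m³/d.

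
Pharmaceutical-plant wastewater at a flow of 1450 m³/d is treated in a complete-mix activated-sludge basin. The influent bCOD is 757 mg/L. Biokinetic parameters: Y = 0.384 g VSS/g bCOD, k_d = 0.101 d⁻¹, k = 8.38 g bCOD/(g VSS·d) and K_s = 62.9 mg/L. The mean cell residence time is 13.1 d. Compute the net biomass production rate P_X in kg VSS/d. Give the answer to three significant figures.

For a completely mixed reactor with recycle the Lawrence–McCarty relation gives S = K_s·(1 + k_d·θ_c) / [θ_c·(Y·k − k_d) − 1] = 62.9 × (1 + 0.101 × 13.1) / [13.1 × (0.384 × 8.38 − 0.101) − 1] = 146.1 / 39.83 = 3.669 mg/L.
Observed yield with endogenous decay: Y_obs = Y / (1 + k_d·θ_c) = 0.384 / (1 + 0.101 × 13.1) = 0.384 / 2.323 = 0.1653 g VSS/g bCOD.
Q·(S₀ − S) = 1450 × (757 − 3.67) × 10⁻³ = 1092 kg/d removed.
Biomass produced: P_X = Y_obs·Q·ΔS = 0.1653 × 1092 ≈ 180.6 kg VSS/d.

P_X ≈ 181 kg VSS/d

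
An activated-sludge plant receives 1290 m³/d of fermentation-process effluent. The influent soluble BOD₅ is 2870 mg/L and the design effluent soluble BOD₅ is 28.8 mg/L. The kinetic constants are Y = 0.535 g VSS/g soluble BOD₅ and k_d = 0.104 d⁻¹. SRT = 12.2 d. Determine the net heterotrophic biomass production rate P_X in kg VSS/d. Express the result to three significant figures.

P_X ≈ 864 kg VSS/d

Observed yield with endogenous decay: Y_obs = Y / (1 + k_d·θ_c) = 0.535 / (1 + 0.104 × 12.2) = 0.535 / 2.269 = 0.2358 g VSS/g soluble BOD₅.
ΔS = 2870 − 28.8 = 2841 mg/L, so the substrate removal rate is 1290 × 2841/1000 = 3665 kg soluble BOD₅/d.
So the net sludge growth is P_X = 0.2358 × 3665 = 864.3 kg VSS/d.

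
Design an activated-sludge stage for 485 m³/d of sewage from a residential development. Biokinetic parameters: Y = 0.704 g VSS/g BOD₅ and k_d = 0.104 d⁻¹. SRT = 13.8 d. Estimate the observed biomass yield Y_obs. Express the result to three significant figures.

Y_obs ≈ 0.289 g VSS/g BOD₅

The observed yield is Y_obs = Y/(1 + k_d·θ_c) = 0.704 / (1 + 0.104 × 13.8) = 0.704 / 2.435 = 0.2891 g VSS per g BOD₅ removed.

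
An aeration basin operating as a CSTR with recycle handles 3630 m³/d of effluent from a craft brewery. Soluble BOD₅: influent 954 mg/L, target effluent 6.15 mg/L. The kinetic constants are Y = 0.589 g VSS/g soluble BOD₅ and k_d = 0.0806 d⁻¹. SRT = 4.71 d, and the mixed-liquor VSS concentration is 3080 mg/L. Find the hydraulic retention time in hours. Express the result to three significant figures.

From the SRT design equation V = Y Q (S₀−S) θ_c / [X (1 + k_d θ_c)] = 0.589 × 3630 × (954 − 6.15) × 4.71 / [3080 × (1 + 0.0806 × 4.71)] = 9.55×10^6 / 4249 = 2246 m³.
Hydraulic retention time τ = V/Q = 2246 / 3630 = 0.6188 d = 14.85 h.

τ ≈ 14.9 h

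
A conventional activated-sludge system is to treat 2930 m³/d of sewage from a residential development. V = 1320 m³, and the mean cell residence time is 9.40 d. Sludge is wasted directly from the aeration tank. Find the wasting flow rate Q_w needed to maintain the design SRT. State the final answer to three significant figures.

Wasting from the aeration tank: Q_w = V / θ_c = 1320 / 9.40 = 140.4 m³/d.

Q_w ≈ 140 m³/d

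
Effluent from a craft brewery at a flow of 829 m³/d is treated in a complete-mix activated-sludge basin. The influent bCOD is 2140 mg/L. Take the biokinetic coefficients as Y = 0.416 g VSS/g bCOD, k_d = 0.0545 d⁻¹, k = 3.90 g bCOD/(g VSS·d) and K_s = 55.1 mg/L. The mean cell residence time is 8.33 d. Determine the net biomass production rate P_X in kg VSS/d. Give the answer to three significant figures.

P_X ≈ 506 kg VSS/d

Effluent substrate depends only on kinetics and SRT: S = K_s(1 + k_d θ_c) / [θ_c(Yk − k_d) − 1] = 55.1 × (1 + 0.0545 × 8.33) / [8.33 × (0.416 × 3.90 − 0.0545) − 1] = 80.11 / 12.06 = 6.643 mg/L.
Y_obs = Y / (1 + k_d θ_c) = 0.416 / (1 + 0.0545 × 8.33) = 0.416 / 1.454 = 0.2861.
Substrate removed = Q·(S₀ − S) = 829 m³/d × (2140 − 6.64) g/m³ = 1.77×10^6 g/d = 1769 kg/d.
Net biomass production P_X = Y_obs × Q·(S₀ − S) = 0.2861 × 1769 = 506.0 kg VSS/d.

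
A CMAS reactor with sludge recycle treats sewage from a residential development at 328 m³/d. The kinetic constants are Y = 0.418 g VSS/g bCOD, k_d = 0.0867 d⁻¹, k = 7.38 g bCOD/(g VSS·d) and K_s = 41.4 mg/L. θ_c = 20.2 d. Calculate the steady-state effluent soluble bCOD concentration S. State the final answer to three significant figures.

S ≈ 1.91 mg/L

Effluent substrate depends only on kinetics and SRT: S = K_s(1 + k_d θ_c) / [θ_c(Yk − k_d) − 1] = 41.4 × (1 + 0.0867 × 20.2) / [20.2 × (0.418 × 7.38 − 0.0867) − 1] = 113.9 / 59.56 = 1.912 mg/L.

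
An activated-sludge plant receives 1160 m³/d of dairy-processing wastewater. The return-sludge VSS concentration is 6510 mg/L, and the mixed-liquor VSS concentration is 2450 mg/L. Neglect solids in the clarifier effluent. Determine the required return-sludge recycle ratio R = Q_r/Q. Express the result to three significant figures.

R ≈ 0.603

Solids balance on the clarifier gives (1+R)X = R·X_r, so R = X/(X_r − X) = 2450 / (6510 − 2450) = 0.6034.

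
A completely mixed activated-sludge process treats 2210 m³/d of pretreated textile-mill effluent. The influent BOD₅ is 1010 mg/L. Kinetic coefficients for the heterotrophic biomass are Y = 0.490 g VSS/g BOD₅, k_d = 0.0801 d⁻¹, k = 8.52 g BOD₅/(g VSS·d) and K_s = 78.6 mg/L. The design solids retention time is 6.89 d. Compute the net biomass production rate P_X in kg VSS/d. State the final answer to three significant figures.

From the Monod/SRT balance for a CMAS, S = K_s·(1+k_d θ_c)/[θ_c·(Y k − k_d) − 1] = 78.6 × (1 + 0.0801 × 6.89) / [6.89 × (0.490 × 8.52 − 0.0801) − 1] = 122.0 / 27.21 = 4.482 mg/L.
Correct the yield for decay: Y_obs = Y/(1 + k_d θ_c) = 0.490 / (1 + 0.0801 × 6.89) = 0.490 / 1.552 = 0.3157.
Q·(S₀ − S) = 2210 × (1010 − 4.48) × 10⁻³ = 2222 kg/d removed.
Biomass produced: P_X = Y_obs·Q·ΔS = 0.3157 × 2222 ≈ 701.6 kg VSS/d.

P_X ≈ 702 kg VSS/d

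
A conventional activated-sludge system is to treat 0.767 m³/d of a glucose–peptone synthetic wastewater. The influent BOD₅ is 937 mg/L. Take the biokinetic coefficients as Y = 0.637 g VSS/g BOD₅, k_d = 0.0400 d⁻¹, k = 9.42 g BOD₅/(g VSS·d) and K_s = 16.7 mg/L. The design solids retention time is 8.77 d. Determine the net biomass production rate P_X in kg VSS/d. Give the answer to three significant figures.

P_X ≈ 0.339 kg VSS/d

From the Monod/SRT balance for a CMAS, S = K_s·(1+k_d θ_c)/[θ_c·(Y k − k_d) − 1] = 16.7 × (1 + 0.0400 × 8.77) / [8.77 × (0.637 × 9.42 − 0.0400) − 1] = 22.56 / 51.27 = 0.4400 mg/L.
Correct the yield for decay: Y_obs = Y/(1 + k_d θ_c) = 0.637 / (1 + 0.0400 × 8.77) = 0.637 / 1.351 = 0.4716.
ΔS = 937 − 0.440 = 936.6 mg/L, so the substrate removal rate is 0.767 × 936.6/1000 = 0.7183 kg BOD₅/d.
P_X = Y_obs · Q(S₀ − S) = 0.4716 × 0.7183 = 0.3388 kg VSS/d.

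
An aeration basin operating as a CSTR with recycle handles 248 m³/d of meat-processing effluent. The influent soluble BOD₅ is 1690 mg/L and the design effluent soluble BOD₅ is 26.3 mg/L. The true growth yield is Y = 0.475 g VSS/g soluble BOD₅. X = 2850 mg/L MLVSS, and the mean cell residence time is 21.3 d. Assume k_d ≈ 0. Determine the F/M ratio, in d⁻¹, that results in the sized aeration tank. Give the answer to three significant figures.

F/M ≈ 0.100 d⁻¹

With k_d = 0 the design equation reduces to V = Y Q (S₀−S) θ_c / X = 0.475 × 248 × (1690 − 26.3) × 21.3 / 2850 = 1465 m³.
F/M = applied load / biomass = Q·S₀/(V·X) = 248 × 1690 / (1465 × 2850) = 0.1004 d⁻¹.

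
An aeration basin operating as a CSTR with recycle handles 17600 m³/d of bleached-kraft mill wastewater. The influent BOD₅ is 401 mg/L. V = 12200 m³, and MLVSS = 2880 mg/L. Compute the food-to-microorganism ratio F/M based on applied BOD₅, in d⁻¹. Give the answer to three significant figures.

F/M = Q·S₀ / (V·X) = 17600 × 401 / (12200 × 2880) = 0.2009 g BOD₅·(g VSS·d)⁻¹.

F/M ≈ 0.201 d⁻¹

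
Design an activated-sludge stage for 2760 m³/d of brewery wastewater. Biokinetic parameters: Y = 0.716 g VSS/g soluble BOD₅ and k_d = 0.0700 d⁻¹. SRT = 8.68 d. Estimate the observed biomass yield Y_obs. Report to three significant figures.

Observed yield with endogenous decay: Y_obs = Y / (1 + k_d·θ_c) = 0.716 / (1 + 0.0700 × 8.68) = 0.716 / 1.608 = 0.4454 g VSS/g soluble BOD₅.

Y_obs ≈ 0.445 g VSS/g soluble BOD₅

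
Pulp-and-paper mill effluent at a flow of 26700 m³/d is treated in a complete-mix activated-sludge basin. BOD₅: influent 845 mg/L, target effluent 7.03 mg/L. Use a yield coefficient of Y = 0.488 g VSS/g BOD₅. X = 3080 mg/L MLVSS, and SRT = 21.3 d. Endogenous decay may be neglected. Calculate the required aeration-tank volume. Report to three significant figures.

V ≈ 75500 m³

Biomass mass balance (decay neglected): V·X = Y·Q·(S₀ − S)·θ_c, so V = 0.488 × 26700 × (845 − 7.03) × 21.3 / 3080 = 75507 m³.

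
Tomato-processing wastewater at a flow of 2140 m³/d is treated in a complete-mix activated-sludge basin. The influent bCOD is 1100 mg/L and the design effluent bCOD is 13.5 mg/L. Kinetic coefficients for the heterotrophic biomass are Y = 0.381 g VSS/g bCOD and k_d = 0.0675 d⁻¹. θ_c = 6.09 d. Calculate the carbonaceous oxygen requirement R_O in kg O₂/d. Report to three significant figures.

R_O ≈ 1430 kg O₂/d

Y_obs = Y / (1 + k_d θ_c) = 0.381 / (1 + 0.0675 × 6.09) = 0.381 / 1.411 = 0.2700.
Substrate removed = Q·(S₀ − S) = 2140 m³/d × (1100 − 13.5) g/m³ = 2.33×10^6 g/d = 2325 kg/d.
Net sludge production P_X = 0.2700 × 2325 = 627.8 kg VSS/d.
R_O = Q·(S₀ − S) − 1.42·P_X = 2325 − 1.42 × 627.8 = 1434 kg O₂/d.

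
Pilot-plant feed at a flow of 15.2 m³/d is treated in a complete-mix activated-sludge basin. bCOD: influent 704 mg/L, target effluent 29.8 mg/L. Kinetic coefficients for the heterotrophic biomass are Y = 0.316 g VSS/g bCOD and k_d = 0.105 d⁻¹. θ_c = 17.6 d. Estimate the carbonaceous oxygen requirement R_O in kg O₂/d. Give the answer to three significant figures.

R_O ≈ 8.63 kg O₂/d

Correct the yield for decay: Y_obs = Y/(1 + k_d θ_c) = 0.316 / (1 + 0.105 × 17.6) = 0.316 / 2.848 = 0.1110.
Mass of bCOD removed per day: Q(S₀ − S) = 15.2 × 674.2 g/m³ = 10.25 kg/d.
Net sludge production P_X = 0.1110 × 10.25 = 1.137 kg VSS/d.
R_O = Q·ΔS − 1.42 P_X = 10.25 − 1.615 = 8.633 kg O₂/d.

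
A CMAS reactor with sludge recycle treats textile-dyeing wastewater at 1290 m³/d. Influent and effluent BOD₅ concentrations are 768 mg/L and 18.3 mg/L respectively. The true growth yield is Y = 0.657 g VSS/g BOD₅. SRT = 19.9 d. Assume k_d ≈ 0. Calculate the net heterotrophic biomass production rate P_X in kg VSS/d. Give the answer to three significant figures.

P_X ≈ 635 kg VSS/d

No decay correction is needed, so Y_obs = Y = 0.657.
Mass of BOD₅ removed per day: Q(S₀ − S) = 1290 × 749.7 g/m³ = 967.1 kg/d.
P_X = Y_obs · Q(S₀ − S) = 0.6570 × 967.1 = 635.4 kg VSS/d.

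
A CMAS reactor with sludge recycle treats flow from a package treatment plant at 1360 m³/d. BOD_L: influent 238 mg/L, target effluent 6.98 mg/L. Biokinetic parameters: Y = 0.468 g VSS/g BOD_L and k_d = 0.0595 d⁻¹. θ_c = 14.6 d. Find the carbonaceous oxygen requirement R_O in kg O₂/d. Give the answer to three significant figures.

Correct the yield for decay: Y_obs = Y/(1 + k_d θ_c) = 0.468 / (1 + 0.0595 × 14.6) = 0.468 / 1.869 = 0.2504.
Substrate removed = Q·(S₀ − S) = 1360 m³/d × (238 − 6.98) g/m³ = 3.14×10^5 g/d = 314.2 kg/d.
Net sludge production P_X = 0.2504 × 314.2 = 78.69 kg VSS/d.
R_O = Q·(S₀ − S) − 1.42·P_X = 314.2 − 1.42 × 78.69 = 202.5 kg O₂/d.

R_O ≈ 202 kg O₂/d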